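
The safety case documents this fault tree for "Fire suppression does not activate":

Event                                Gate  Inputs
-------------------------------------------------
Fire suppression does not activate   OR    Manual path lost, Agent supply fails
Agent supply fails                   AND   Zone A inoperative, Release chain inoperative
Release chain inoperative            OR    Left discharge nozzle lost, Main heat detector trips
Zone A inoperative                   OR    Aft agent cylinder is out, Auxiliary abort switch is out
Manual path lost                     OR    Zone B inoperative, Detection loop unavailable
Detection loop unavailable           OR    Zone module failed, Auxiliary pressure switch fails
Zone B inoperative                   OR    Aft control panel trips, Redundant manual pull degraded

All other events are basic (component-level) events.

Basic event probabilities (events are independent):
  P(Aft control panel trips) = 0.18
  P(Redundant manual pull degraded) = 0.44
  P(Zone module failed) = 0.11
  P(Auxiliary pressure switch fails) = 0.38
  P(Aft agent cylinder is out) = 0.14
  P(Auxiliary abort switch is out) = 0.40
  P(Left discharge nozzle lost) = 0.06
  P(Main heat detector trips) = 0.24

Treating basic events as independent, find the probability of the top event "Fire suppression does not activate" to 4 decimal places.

0.7816

P(Zone B inoperative) [OR] = 1 − (1−0.18) × (1−0.44) = 0.540800
P(Detection loop unavailable) [OR] = 1 − (1−0.11) × (1−0.38) = 0.448200
P(Manual path lost) [OR] = 1 − (1−0.540800) × (1−0.448200) = 0.746613
P(Zone A inoperative) [OR] = 1 − (1−0.14) × (1−0.40) = 0.484000
P(Release chain inoperative) [OR] = 1 − (1−0.06) × (1−0.24) = 0.285600
P(Agent supply fails) [AND] = 0.484000 × 0.285600 = 0.138230
P(Fire suppression does not activate) [OR] = 1 − (1−0.746613) × (1−0.138230) = 0.781639
Rounded to 4 decimal places: P(Fire suppression does not activate) ≈ 0.7816.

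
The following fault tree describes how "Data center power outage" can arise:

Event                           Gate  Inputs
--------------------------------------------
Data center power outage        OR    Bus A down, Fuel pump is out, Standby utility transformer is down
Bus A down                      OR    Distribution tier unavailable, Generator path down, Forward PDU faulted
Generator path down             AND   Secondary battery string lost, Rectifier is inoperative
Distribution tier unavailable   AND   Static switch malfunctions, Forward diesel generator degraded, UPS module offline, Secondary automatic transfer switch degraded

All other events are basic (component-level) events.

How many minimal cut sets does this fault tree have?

Distribution tier unavailable [AND]: one cut set from each child combined → 1 × 1 × 1 × 1 = 1 cut set(s).
Generator path down [AND]: one cut set from each child combined → 1 × 1 = 1 cut set(s).
Bus A down [OR]: union of children's cut sets → 3 cut set(s).
Data center power outage [OR]: union of children's cut sets → 5 cut set(s).
Minimal cut sets: {Forward diesel generator degraded, Secondary automatic transfer switch degraded, Static switch malfunctions, UPS module offline}; {Rectifier is inoperative, Secondary battery string lost}; {Forward PDU faulted}; {Fuel pump is out}; {Standby utility transformer is down}.

5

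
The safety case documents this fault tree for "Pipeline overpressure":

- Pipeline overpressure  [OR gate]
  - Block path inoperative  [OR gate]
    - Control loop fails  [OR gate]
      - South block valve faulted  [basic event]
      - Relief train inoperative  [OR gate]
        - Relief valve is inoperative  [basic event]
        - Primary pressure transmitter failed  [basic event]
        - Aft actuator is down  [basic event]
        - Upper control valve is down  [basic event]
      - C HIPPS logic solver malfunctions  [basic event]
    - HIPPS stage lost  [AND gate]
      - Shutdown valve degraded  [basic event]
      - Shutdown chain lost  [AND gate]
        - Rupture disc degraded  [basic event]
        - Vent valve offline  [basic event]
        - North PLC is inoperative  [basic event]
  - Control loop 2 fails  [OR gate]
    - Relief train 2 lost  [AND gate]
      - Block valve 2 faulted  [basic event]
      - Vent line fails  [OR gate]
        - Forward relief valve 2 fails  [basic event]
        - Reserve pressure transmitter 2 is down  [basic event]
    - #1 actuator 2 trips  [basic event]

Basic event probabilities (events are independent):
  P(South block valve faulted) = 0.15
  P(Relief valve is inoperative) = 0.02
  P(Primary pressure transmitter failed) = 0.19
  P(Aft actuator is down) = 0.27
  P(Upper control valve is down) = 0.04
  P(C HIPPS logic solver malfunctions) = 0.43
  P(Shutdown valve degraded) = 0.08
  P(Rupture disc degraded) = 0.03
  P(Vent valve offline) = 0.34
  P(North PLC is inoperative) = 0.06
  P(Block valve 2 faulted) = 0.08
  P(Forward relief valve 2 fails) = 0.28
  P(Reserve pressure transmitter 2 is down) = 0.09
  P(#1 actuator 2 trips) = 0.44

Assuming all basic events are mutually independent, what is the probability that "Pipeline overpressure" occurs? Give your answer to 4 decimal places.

P(Relief train inoperative) [OR] = 1 − (1−0.02) × (1−0.19) × (1−0.27) × (1−0.04) = 0.443705
P(Control loop fails) [OR] = 1 − (1−0.15) × (1−0.443705) × (1−0.43) = 0.730475
P(Shutdown chain lost) [AND] = 0.03 × 0.34 × 0.06 = 0.000612
P(HIPPS stage lost) [AND] = 0.08 × 0.000612 = 0.000049
P(Block path inoperative) [OR] = 1 − (1−0.730475) × (1−0.000049) = 0.730488
P(Vent line fails) [OR] = 1 − (1−0.28) × (1−0.09) = 0.344800
P(Relief train 2 lost) [AND] = 0.08 × 0.344800 = 0.027584
P(Control loop 2 fails) [OR] = 1 − (1−0.027584) × (1−0.44) = 0.455447
P(Pipeline overpressure) [OR] = 1 − (1−0.730488) × (1−0.455447) = 0.853236
Rounded to 4 decimal places: P(Pipeline overpressure) ≈ 0.8532.

0.8532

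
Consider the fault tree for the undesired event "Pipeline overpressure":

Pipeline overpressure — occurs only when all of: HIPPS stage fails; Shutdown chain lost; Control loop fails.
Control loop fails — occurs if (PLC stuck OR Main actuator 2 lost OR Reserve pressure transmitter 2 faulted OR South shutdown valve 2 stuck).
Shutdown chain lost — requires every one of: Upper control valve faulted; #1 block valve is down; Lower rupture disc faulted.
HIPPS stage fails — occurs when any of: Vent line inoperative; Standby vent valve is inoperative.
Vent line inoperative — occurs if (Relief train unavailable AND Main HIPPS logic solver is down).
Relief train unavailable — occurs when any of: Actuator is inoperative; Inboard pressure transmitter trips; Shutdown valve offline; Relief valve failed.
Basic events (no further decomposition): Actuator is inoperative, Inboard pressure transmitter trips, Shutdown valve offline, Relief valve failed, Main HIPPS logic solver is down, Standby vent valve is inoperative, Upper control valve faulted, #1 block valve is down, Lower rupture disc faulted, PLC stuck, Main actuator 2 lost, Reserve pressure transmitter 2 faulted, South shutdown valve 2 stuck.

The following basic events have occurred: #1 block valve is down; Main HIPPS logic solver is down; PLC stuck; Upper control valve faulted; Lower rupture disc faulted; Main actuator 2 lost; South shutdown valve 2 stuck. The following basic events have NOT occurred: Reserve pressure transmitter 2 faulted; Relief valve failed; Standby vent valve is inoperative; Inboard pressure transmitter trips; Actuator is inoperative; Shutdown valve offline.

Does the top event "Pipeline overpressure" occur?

Relief train unavailable [OR]: Actuator is inoperative=not, Inboard pressure transmitter trips=not, Shutdown valve offline=not, Relief valve failed=not → no input occurs → does not occur.
Vent line inoperative [AND]: Relief train unavailable=not, Main HIPPS logic solver is down=occurs → not all inputs occur → does not occur.
HIPPS stage fails [OR]: Vent line inoperative=not, Standby vent valve is inoperative=not → no input occurs → does not occur.
Shutdown chain lost [AND]: Upper control valve faulted=occurs, #1 block valve is down=occurs, Lower rupture disc faulted=occurs → all inputs occur → occurs.
Control loop fails [OR]: PLC stuck=occurs, Main actuator 2 lost=occurs, Reserve pressure transmitter 2 faulted=not, South shutdown valve 2 stuck=occurs → at least one input occurs → occurs.
Pipeline overpressure [AND]: HIPPS stage fails=not, Shutdown chain lost=occurs, Control loop fails=occurs → not all inputs occur → does not occur.

No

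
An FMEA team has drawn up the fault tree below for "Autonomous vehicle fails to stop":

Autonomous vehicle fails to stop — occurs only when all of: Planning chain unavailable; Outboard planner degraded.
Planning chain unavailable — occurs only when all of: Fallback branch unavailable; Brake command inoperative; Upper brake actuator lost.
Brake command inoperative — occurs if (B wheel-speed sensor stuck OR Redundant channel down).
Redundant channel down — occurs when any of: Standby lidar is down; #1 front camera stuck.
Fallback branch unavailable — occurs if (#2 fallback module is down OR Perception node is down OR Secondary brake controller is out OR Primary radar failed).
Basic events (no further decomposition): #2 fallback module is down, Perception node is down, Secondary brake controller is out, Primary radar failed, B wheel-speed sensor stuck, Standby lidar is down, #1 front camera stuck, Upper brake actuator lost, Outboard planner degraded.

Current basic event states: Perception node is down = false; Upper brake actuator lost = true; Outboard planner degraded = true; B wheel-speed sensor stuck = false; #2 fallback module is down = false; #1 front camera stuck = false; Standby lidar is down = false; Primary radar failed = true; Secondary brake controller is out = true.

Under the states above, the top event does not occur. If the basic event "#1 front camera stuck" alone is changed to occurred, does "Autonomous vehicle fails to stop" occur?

Counterfactual: set "#1 front camera stuck" to occurred.
Fallback branch unavailable [OR]: #2 fallback module is down=not, Perception node is down=not, Secondary brake controller is out=occurs, Primary radar failed=occurs → at least one input occurs → occurs.
Redundant channel down [OR]: Standby lidar is down=not, #1 front camera stuck=occurs → at least one input occurs → occurs.
Brake command inoperative [OR]: B wheel-speed sensor stuck=not, Redundant channel down=occurs → at least one input occurs → occurs.
Planning chain unavailable [AND]: Fallback branch unavailable=occurs, Brake command inoperative=occurs, Upper brake actuator lost=occurs → all inputs occur → occurs.
Autonomous vehicle fails to stop [AND]: Planning chain unavailable=occurs, Outboard planner degraded=occurs → all inputs occur → occurs.

Yes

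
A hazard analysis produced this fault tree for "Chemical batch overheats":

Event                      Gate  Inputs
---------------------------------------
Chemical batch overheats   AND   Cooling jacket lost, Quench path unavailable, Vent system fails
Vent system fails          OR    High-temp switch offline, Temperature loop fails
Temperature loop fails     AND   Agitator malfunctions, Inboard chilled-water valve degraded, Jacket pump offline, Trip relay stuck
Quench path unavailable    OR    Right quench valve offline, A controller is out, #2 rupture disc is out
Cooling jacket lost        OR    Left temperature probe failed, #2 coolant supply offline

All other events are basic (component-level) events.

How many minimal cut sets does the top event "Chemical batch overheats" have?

Cooling jacket lost [OR]: union of children's cut sets → 2 cut set(s).
Quench path unavailable [OR]: union of children's cut sets → 3 cut set(s).
Temperature loop fails [AND]: one cut set from each child combined → 1 × 1 × 1 × 1 = 1 cut set(s).
Vent system fails [OR]: union of children's cut sets → 2 cut set(s).
Chemical batch overheats [AND]: one cut set from each child combined → 2 × 3 × 2 = 12 cut set(s).

12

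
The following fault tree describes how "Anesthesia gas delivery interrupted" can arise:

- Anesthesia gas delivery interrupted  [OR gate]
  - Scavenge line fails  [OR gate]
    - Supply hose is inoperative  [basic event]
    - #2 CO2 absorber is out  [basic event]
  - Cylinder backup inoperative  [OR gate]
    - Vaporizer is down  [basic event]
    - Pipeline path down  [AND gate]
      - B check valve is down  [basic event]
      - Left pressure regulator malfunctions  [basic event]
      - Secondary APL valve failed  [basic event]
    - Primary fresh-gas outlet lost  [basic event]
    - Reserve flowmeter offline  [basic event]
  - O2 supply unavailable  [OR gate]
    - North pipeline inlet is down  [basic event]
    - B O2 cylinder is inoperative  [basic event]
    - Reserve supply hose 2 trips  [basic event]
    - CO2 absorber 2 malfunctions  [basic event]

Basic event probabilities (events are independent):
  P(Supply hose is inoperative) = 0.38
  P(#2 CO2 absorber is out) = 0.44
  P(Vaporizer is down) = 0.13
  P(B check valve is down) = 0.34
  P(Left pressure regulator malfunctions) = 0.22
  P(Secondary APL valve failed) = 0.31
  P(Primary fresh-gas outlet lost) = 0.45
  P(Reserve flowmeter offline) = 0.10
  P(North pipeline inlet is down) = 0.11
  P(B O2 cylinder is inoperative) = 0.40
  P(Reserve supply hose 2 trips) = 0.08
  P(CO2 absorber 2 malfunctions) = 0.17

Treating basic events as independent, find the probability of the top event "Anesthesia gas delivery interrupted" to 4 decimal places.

P(Scavenge line fails) [OR] = 1 − (1−0.38) × (1−0.44) = 0.652800
P(Pipeline path down) [AND] = 0.34 × 0.22 × 0.31 = 0.023188
P(Cylinder backup inoperative) [OR] = 1 − (1−0.13) × (1−0.023188) × (1−0.45) × (1−0.10) = 0.579336
P(O2 supply unavailable) [OR] = 1 − (1−0.11) × (1−0.40) × (1−0.08) × (1−0.17) = 0.592238
P(Anesthesia gas delivery interrupted) [OR] = 1 − (1−0.652800) × (1−0.579336) × (1−0.592238) = 0.940445
Rounded to 4 decimal places: P(Anesthesia gas delivery interrupted) ≈ 0.9404.

0.9404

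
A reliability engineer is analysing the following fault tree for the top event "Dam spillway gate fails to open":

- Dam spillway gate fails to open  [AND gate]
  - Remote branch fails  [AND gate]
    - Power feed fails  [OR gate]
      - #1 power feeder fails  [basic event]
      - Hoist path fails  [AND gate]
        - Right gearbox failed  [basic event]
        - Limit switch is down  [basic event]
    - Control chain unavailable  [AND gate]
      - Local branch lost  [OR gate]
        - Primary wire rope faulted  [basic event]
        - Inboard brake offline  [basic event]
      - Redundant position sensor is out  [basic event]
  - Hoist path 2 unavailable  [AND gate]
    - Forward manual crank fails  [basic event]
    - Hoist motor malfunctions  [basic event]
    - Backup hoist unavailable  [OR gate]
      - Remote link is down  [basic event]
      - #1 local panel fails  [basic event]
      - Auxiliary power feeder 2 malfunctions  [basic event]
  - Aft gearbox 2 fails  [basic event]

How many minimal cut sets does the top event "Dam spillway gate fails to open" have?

Hoist path fails [AND]: one cut set from each child combined → 1 × 1 = 1 cut set(s).
Power feed fails [OR]: union of children's cut sets → 2 cut set(s).
Local branch lost [OR]: union of children's cut sets → 2 cut set(s).
Control chain unavailable [AND]: one cut set from each child combined → 2 × 1 = 2 cut set(s).
Remote branch fails [AND]: one cut set from each child combined → 2 × 2 = 4 cut set(s).
Backup hoist unavailable [OR]: union of children's cut sets → 3 cut set(s).
Hoist path 2 unavailable [AND]: one cut set from each child combined → 1 × 1 × 3 = 3 cut set(s).
Dam spillway gate fails to open [AND]: one cut set from each child combined → 4 × 3 × 1 = 12 cut set(s).

12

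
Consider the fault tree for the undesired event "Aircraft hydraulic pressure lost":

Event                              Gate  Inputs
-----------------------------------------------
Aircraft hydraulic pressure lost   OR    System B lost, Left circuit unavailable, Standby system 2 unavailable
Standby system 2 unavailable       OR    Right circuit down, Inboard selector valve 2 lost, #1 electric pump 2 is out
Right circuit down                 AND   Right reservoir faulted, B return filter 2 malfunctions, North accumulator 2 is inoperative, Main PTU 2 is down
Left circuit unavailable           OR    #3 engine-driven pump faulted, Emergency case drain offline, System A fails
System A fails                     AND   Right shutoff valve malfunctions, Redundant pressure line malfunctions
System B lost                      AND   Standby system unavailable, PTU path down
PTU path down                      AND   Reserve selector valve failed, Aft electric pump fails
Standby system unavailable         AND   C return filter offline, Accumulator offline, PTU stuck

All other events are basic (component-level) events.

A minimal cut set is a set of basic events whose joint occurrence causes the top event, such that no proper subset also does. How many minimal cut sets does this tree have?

Standby system unavailable [AND]: one cut set from each child combined → 1 × 1 × 1 = 1 cut set(s).
PTU path down [AND]: one cut set from each child combined → 1 × 1 = 1 cut set(s).
System B lost [AND]: one cut set from each child combined → 1 × 1 = 1 cut set(s).
System A fails [AND]: one cut set from each child combined → 1 × 1 = 1 cut set(s).
Left circuit unavailable [OR]: union of children's cut sets → 3 cut set(s).
Right circuit down [AND]: one cut set from each child combined → 1 × 1 × 1 × 1 = 1 cut set(s).
Standby system 2 unavailable [OR]: union of children's cut sets → 3 cut set(s).
Aircraft hydraulic pressure lost [OR]: union of children's cut sets → 7 cut set(s).
Minimal cut sets: {Accumulator offline, Aft electric pump fails, C return filter offline, PTU stuck, Reserve selector valve failed}; {#3 engine-driven pump faulted}; {Emergency case drain offline}; {Redundant pressure line malfunctions, Right shutoff valve malfunctions}; {B return filter 2 malfunctions, Main PTU 2 is down, North accumulator 2 is inoperative, Right reservoir faulted}; {Inboard selector valve 2 lost}; {#1 electric pump 2 is out}.

7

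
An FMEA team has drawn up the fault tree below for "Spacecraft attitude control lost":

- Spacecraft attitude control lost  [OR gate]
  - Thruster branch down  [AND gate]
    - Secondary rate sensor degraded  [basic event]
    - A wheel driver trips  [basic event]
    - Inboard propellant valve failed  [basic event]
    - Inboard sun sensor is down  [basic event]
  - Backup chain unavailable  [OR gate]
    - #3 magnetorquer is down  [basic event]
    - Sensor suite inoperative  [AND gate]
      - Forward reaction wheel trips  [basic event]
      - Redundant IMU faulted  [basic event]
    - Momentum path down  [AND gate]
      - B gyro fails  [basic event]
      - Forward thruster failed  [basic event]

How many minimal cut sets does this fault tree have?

Thruster branch down [AND]: one cut set from each child combined → 1 × 1 × 1 × 1 = 1 cut set(s).
Sensor suite inoperative [AND]: one cut set from each child combined → 1 × 1 = 1 cut set(s).
Momentum path down [AND]: one cut set from each child combined → 1 × 1 = 1 cut set(s).
Backup chain unavailable [OR]: union of children's cut sets → 3 cut set(s).
Spacecraft attitude control lost [OR]: union of children's cut sets → 4 cut set(s).
Minimal cut sets: {A wheel driver trips, Inboard propellant valve failed, Inboard sun sensor is down, Secondary rate sensor degraded}; {#3 magnetorquer is down}; {Forward reaction wheel trips, Redundant IMU faulted}; {B gyro fails, Forward thruster failed}.

4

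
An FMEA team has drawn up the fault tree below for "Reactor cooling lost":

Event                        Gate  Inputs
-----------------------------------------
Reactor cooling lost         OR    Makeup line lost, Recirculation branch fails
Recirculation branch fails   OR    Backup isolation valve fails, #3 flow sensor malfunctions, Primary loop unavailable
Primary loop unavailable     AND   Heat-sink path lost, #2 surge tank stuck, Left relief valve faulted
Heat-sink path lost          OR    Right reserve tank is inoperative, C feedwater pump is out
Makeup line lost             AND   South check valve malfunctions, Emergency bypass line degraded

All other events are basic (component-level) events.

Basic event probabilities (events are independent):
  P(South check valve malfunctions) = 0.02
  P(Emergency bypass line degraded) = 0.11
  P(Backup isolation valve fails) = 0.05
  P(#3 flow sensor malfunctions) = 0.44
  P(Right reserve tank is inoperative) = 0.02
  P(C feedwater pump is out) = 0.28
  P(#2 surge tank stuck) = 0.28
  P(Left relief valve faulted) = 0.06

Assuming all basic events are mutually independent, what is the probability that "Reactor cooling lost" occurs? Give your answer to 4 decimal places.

P(Makeup line lost) [AND] = 0.02 × 0.11 = 0.002200
P(Heat-sink path lost) [OR] = 1 − (1−0.02) × (1−0.28) = 0.294400
P(Primary loop unavailable) [AND] = 0.294400 × 0.28 × 0.06 = 0.004946
P(Recirculation branch fails) [OR] = 1 − (1−0.05) × (1−0.44) × (1−0.004946) = 0.470631
P(Reactor cooling lost) [OR] = 1 − (1−0.002200) × (1−0.470631) = 0.471796
Rounded to 4 decimal places: P(Reactor cooling lost) ≈ 0.4718.

0.4718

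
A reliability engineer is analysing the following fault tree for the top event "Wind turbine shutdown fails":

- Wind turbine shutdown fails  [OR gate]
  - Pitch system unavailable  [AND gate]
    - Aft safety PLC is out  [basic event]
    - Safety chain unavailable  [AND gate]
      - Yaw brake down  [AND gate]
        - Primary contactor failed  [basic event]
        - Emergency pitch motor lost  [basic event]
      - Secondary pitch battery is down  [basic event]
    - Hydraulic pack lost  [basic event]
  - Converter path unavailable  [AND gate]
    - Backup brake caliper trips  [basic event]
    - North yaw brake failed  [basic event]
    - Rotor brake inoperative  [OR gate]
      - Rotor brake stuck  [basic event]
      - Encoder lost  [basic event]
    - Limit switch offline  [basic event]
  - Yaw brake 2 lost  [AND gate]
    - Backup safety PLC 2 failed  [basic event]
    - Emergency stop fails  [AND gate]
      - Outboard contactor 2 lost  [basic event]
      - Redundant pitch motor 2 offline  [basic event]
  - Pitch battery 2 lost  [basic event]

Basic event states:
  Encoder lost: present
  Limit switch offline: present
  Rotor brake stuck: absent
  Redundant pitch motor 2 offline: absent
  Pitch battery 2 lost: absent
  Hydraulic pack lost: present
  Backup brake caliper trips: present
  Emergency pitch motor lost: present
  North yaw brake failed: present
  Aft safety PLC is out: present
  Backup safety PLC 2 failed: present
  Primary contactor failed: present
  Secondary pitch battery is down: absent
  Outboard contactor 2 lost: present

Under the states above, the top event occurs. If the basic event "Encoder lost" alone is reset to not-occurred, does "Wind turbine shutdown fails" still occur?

No

Counterfactual: set "Encoder lost" to not occurred.
Yaw brake down [AND]: Primary contactor failed=occurs, Emergency pitch motor lost=occurs → all inputs occur → occurs.
Safety chain unavailable [AND]: Yaw brake down=occurs, Secondary pitch battery is down=not → not all inputs occur → does not occur.
Pitch system unavailable [AND]: Aft safety PLC is out=occurs, Safety chain unavailable=not, Hydraulic pack lost=occurs → not all inputs occur → does not occur.
Rotor brake inoperative [OR]: Rotor brake stuck=not, Encoder lost=not → no input occurs → does not occur.
Converter path unavailable [AND]: Backup brake caliper trips=occurs, North yaw brake failed=occurs, Rotor brake inoperative=not, Limit switch offline=occurs → not all inputs occur → does not occur.
Emergency stop fails [AND]: Outboard contactor 2 lost=occurs, Redundant pitch motor 2 offline=not → not all inputs occur → does not occur.
Yaw brake 2 lost [AND]: Backup safety PLC 2 failed=occurs, Emergency stop fails=not → not all inputs occur → does not occur.
Wind turbine shutdown fails [OR]: Pitch system unavailable=not, Converter path unavailable=not, Yaw brake 2 lost=not, Pitch battery 2 lost=not → no input occurs → does not occur.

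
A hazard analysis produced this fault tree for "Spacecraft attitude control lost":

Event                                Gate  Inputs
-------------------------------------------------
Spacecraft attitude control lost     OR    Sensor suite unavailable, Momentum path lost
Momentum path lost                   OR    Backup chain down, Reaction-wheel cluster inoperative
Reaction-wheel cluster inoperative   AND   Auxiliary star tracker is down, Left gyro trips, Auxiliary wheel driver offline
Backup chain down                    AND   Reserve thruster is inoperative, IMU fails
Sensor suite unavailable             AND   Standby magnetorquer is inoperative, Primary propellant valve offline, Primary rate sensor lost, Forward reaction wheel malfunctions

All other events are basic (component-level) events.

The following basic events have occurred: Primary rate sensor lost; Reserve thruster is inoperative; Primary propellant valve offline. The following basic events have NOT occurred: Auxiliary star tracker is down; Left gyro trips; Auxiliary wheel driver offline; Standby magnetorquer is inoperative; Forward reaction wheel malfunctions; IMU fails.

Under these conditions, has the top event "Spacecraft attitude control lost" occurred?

No

Sensor suite unavailable [AND]: Standby magnetorquer is inoperative=not, Primary propellant valve offline=occurs, Primary rate sensor lost=occurs, Forward reaction wheel malfunctions=not → not all inputs occur → does not occur.
Backup chain down [AND]: Reserve thruster is inoperative=occurs, IMU fails=not → not all inputs occur → does not occur.
Reaction-wheel cluster inoperative [AND]: Auxiliary star tracker is down=not, Left gyro trips=not, Auxiliary wheel driver offline=not → not all inputs occur → does not occur.
Momentum path lost [OR]: Backup chain down=not, Reaction-wheel cluster inoperative=not → no input occurs → does not occur.
Spacecraft attitude control lost [OR]: Sensor suite unavailable=not, Momentum path lost=not → no input occurs → does not occur.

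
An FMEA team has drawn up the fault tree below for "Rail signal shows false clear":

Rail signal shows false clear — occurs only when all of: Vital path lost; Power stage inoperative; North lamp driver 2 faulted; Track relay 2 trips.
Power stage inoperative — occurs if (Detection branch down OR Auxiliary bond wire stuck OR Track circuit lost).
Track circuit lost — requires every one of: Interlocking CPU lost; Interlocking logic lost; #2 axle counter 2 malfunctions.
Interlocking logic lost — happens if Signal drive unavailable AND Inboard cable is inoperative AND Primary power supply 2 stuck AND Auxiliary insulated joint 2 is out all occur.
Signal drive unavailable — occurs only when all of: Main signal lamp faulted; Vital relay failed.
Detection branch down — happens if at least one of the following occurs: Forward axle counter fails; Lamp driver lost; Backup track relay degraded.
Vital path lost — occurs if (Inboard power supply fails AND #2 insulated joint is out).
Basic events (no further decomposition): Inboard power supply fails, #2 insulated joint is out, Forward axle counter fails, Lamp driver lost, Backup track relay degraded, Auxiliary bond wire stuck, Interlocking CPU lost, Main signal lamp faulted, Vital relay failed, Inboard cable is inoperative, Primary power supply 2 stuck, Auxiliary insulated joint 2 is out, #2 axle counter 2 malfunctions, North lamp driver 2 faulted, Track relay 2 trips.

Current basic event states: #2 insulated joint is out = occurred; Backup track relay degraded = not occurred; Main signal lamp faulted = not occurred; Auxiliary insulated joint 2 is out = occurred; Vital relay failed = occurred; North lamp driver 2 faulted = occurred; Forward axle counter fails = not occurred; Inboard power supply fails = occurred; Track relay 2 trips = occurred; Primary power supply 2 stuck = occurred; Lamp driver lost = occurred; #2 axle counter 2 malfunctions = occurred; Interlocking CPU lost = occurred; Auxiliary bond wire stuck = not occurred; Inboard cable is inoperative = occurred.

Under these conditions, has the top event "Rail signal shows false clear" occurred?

Yes

Vital path lost [AND]: Inboard power supply fails=occurs, #2 insulated joint is out=occurs → all inputs occur → occurs.
Detection branch down [OR]: Forward axle counter fails=not, Lamp driver lost=occurs, Backup track relay degraded=not → at least one input occurs → occurs.
Signal drive unavailable [AND]: Main signal lamp faulted=not, Vital relay failed=occurs → not all inputs occur → does not occur.
Interlocking logic lost [AND]: Signal drive unavailable=not, Inboard cable is inoperative=occurs, Primary power supply 2 stuck=occurs, Auxiliary insulated joint 2 is out=occurs → not all inputs occur → does not occur.
Track circuit lost [AND]: Interlocking CPU lost=occurs, Interlocking logic lost=not, #2 axle counter 2 malfunctions=occurs → not all inputs occur → does not occur.
Power stage inoperative [OR]: Detection branch down=occurs, Auxiliary bond wire stuck=not, Track circuit lost=not → at least one input occurs → occurs.
Rail signal shows false clear [AND]: Vital path lost=occurs, Power stage inoperative=occurs, North lamp driver 2 faulted=occurs, Track relay 2 trips=occurs → all inputs occur → occurs.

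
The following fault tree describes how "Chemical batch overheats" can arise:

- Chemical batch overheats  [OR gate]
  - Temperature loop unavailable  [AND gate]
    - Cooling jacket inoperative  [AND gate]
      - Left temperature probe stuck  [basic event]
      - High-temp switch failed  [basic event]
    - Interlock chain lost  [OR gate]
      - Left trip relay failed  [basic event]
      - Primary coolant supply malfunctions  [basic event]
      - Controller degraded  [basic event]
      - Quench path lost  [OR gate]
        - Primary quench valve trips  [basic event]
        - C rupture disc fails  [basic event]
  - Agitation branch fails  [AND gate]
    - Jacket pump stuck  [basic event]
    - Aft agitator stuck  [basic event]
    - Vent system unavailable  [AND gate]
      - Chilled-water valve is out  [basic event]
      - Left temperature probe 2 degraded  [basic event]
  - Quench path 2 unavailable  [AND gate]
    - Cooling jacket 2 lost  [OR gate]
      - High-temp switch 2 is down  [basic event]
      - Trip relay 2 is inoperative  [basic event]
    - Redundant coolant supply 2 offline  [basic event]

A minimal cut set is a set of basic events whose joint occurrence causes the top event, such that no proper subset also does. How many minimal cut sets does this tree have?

Cooling jacket inoperative [AND]: one cut set from each child combined → 1 × 1 = 1 cut set(s).
Quench path lost [OR]: union of children's cut sets → 2 cut set(s).
Interlock chain lost [OR]: union of children's cut sets → 5 cut set(s).
Temperature loop unavailable [AND]: one cut set from each child combined → 1 × 5 = 5 cut set(s).
Vent system unavailable [AND]: one cut set from each child combined → 1 × 1 = 1 cut set(s).
Agitation branch fails [AND]: one cut set from each child combined → 1 × 1 × 1 = 1 cut set(s).
Cooling jacket 2 lost [OR]: union of children's cut sets → 2 cut set(s).
Quench path 2 unavailable [AND]: one cut set from each child combined → 2 × 1 = 2 cut set(s).
Chemical batch overheats [OR]: union of children's cut sets → 8 cut set(s).
Minimal cut sets: {High-temp switch failed, Left temperature probe stuck, Left trip relay failed}; {High-temp switch failed, Left temperature probe stuck, Primary coolant supply malfunctions}; {Controller degraded, High-temp switch failed, Left temperature probe stuck}; {High-temp switch failed, Left temperature probe stuck, Primary quench valve trips}; {C rupture disc fails, High-temp switch failed, Left temperature probe stuck}; {Aft agitator stuck, Chilled-water valve is out, Jacket pump stuck, Left temperature probe 2 degraded}; {High-temp switch 2 is down, Redundant coolant supply 2 offline}; {Redundant coolant supply 2 offline, Trip relay 2 is inoperative}.

8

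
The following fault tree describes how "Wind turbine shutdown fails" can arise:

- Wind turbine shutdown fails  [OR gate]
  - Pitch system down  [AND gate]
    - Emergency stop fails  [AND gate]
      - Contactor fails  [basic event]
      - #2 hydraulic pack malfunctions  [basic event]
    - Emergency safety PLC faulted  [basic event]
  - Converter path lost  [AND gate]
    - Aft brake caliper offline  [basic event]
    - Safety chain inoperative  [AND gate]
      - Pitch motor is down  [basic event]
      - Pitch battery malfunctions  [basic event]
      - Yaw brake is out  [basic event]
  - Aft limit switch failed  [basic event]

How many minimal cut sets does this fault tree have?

Emergency stop fails [AND]: one cut set from each child combined → 1 × 1 = 1 cut set(s).
Pitch system down [AND]: one cut set from each child combined → 1 × 1 = 1 cut set(s).
Safety chain inoperative [AND]: one cut set from each child combined → 1 × 1 × 1 = 1 cut set(s).
Converter path lost [AND]: one cut set from each child combined → 1 × 1 = 1 cut set(s).
Wind turbine shutdown fails [OR]: union of children's cut sets → 3 cut set(s).
Minimal cut sets: {#2 hydraulic pack malfunctions, Contactor fails, Emergency safety PLC faulted}; {Aft brake caliper offline, Pitch battery malfunctions, Pitch motor is down, Yaw brake is out}; {Aft limit switch failed}.

3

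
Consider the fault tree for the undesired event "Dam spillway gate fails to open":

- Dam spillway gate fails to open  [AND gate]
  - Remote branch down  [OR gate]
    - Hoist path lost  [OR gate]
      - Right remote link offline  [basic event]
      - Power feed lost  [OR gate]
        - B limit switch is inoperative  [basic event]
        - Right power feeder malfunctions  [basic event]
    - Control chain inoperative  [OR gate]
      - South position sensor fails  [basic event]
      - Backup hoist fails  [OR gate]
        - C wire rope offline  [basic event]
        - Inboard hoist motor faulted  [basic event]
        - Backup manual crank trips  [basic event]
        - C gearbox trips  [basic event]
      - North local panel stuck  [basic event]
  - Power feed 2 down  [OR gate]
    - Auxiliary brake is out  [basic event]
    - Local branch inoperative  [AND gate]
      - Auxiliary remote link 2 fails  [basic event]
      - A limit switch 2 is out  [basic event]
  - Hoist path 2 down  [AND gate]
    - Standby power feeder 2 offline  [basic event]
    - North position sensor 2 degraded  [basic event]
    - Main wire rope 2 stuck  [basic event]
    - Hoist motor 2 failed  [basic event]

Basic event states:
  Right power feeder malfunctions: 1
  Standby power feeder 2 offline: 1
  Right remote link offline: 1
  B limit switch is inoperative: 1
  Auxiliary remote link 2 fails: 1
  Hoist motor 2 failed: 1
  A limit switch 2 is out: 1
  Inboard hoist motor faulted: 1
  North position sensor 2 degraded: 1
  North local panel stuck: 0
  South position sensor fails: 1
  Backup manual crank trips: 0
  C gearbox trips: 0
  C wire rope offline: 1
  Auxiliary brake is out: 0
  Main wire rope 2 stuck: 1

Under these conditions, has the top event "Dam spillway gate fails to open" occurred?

Power feed lost [OR]: B limit switch is inoperative=occurs, Right power feeder malfunctions=occurs → at least one input occurs → occurs.
Hoist path lost [OR]: Right remote link offline=occurs, Power feed lost=occurs → at least one input occurs → occurs.
Backup hoist fails [OR]: C wire rope offline=occurs, Inboard hoist motor faulted=occurs, Backup manual crank trips=not, C gearbox trips=not → at least one input occurs → occurs.
Control chain inoperative [OR]: South position sensor fails=occurs, Backup hoist fails=occurs, North local panel stuck=not → at least one input occurs → occurs.
Remote branch down [OR]: Hoist path lost=occurs, Control chain inoperative=occurs → at least one input occurs → occurs.
Local branch inoperative [AND]: Auxiliary remote link 2 fails=occurs, A limit switch 2 is out=occurs → all inputs occur → occurs.
Power feed 2 down [OR]: Auxiliary brake is out=not, Local branch inoperative=occurs → at least one input occurs → occurs.
Hoist path 2 down [AND]: Standby power feeder 2 offline=occurs, North position sensor 2 degraded=occurs, Main wire rope 2 stuck=occurs, Hoist motor 2 failed=occurs → all inputs occur → occurs.
Dam spillway gate fails to open [AND]: Remote branch down=occurs, Power feed 2 down=occurs, Hoist path 2 down=occurs → all inputs occur → occurs.

Yes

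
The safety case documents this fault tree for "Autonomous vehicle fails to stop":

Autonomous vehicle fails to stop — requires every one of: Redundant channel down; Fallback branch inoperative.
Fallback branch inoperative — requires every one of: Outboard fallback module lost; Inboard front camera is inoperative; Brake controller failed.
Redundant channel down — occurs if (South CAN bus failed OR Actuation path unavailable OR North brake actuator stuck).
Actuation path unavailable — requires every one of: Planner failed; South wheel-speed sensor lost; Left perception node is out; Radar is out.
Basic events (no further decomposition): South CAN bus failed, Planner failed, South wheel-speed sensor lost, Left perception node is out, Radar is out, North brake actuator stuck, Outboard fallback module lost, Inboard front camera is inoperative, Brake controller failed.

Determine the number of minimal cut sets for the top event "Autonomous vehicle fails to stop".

3

Actuation path unavailable [AND]: one cut set from each child combined → 1 × 1 × 1 × 1 = 1 cut set(s).
Redundant channel down [OR]: union of children's cut sets → 3 cut set(s).
Fallback branch inoperative [AND]: one cut set from each child combined → 1 × 1 × 1 = 1 cut set(s).
Autonomous vehicle fails to stop [AND]: one cut set from each child combined → 3 × 1 = 3 cut set(s).
Minimal cut sets: {Brake controller failed, Inboard front camera is inoperative, Outboard fallback module lost, South CAN bus failed}; {Brake controller failed, Inboard front camera is inoperative, Left perception node is out, Outboard fallback module lost, Planner failed, Radar is out, South wheel-speed sensor lost}; {Brake controller failed, Inboard front camera is inoperative, North brake actuator stuck, Outboard fallback module lost}.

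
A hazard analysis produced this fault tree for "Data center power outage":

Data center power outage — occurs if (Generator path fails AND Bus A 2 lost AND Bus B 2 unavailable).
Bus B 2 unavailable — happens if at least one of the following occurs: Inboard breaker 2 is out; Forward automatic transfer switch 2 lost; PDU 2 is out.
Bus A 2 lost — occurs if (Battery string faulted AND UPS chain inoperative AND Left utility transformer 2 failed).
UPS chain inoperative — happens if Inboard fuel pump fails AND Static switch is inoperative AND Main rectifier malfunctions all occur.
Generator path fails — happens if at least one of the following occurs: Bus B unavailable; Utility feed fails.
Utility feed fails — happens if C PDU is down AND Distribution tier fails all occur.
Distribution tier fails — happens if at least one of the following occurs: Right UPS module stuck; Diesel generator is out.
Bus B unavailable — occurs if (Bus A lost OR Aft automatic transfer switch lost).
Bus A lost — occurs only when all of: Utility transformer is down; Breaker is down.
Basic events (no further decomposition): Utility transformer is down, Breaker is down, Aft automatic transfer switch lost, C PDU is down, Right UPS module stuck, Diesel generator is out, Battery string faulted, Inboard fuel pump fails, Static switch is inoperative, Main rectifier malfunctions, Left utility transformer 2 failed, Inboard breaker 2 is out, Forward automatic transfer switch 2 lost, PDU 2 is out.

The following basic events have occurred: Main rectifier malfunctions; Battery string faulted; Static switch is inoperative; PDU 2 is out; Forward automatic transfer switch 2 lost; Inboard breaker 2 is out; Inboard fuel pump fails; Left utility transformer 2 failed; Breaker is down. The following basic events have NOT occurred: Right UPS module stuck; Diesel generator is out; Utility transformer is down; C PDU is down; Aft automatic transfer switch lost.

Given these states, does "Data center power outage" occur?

Bus A lost [AND]: Utility transformer is down=not, Breaker is down=occurs → not all inputs occur → does not occur.
Bus B unavailable [OR]: Bus A lost=not, Aft automatic transfer switch lost=not → no input occurs → does not occur.
Distribution tier fails [OR]: Right UPS module stuck=not, Diesel generator is out=not → no input occurs → does not occur.
Utility feed fails [AND]: C PDU is down=not, Distribution tier fails=not → not all inputs occur → does not occur.
Generator path fails [OR]: Bus B unavailable=not, Utility feed fails=not → no input occurs → does not occur.
UPS chain inoperative [AND]: Inboard fuel pump fails=occurs, Static switch is inoperative=occurs, Main rectifier malfunctions=occurs → all inputs occur → occurs.
Bus A 2 lost [AND]: Battery string faulted=occurs, UPS chain inoperative=occurs, Left utility transformer 2 failed=occurs → all inputs occur → occurs.
Bus B 2 unavailable [OR]: Inboard breaker 2 is out=occurs, Forward automatic transfer switch 2 lost=occurs, PDU 2 is out=occurs → at least one input occurs → occurs.
Data center power outage [AND]: Generator path fails=not, Bus A 2 lost=occurs, Bus B 2 unavailable=occurs → not all inputs occur → does not occur.

No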